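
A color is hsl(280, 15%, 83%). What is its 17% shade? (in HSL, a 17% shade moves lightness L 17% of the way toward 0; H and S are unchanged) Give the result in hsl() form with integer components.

hsl(280, 15%, 69%)

L moves 17% from 83 toward 0: 83 − 14.11 = 68.89 → 69.
H and S are unchanged.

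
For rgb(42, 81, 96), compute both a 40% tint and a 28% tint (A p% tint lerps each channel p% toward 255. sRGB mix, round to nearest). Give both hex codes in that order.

40% tint:
  R: 42 + 85.2 = 127.2 → 127
  G: 81 + 0.4×(255−81) = 81 + 69.6 = 150.6 → 151
  B: 96 + 0.4×(255−96) = 96 + 63.6 = 159.6 → 160
  → #7f97a0
28% tint:
  R: 42 + 0.28×(255−42) = 42 + 59.64 = 101.64 → 102
  G: 81 + 0.28×(255−81) = 81 + 48.72 = 129.72 → 130
  B: 96 + 44.52 = 140.52 → 141
  → #66828d

#7f97a0, #66828d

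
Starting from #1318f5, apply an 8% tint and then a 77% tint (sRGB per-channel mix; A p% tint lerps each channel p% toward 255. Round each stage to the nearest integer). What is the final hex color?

#1318f5 is rgb(19, 24, 245).
Per channel, c → c + 0.08(255 − c):
  R: 19 + 0.08×(255−19) = 19 + 18.88 = 37.88 → 38
  G: 24 + 0.08×(255−24) = 24 + 18.48 = 42.48 → 42
  B: 245 + 0.08×(255−245) = 245 + 0.8 = 245.8 → 246
After the tint: rgb(38, 42, 246) = #262af6.
Lerp each channel 77% toward 255:
  R: 38 + 167.09 = 205.09 → 205
  G: 42 + 0.77×(255−42) = 42 + 164.01 = 206.01 → 206
  B: 246 + 0.77×(255−246) = 246 + 6.93 = 252.93 → 253
rgb(205, 206, 253) = #cdcefd.

#cdcefd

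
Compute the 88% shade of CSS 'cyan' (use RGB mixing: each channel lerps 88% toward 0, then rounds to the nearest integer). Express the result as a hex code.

#001F1F

CSS cyan is rgb(0, 255, 255).
Lerp each channel 88% toward 0:
  R: 0 + 0.88×(0−0) = 0 + 0 = 0 → 0
  G: 255 − 224.4 = 30.6 → 31
  B: 255 − 224.4 = 30.6 → 31
rgb(0, 31, 31) = #001F1F.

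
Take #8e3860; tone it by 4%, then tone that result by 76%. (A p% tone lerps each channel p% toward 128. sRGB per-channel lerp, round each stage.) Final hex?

#836f79

#8e3860 is rgb(142, 56, 96).
Lerp each channel 4% toward 128:
  R: 142 + 0.04×(128−142) = 142 − 0.56 = 141.44 → 141
  G: 56 + 0.04×(128−56) = 56 + 2.88 = 58.88 → 59
  B: 96 + 1.28 = 97.28 → 97
After the tone: rgb(141, 59, 97) = #8d3b61.
Lerp each channel 76% toward 128:
  R: 141 + 0.76×(128−141) = 141 − 9.88 = 131.12 → 131
  G: 59 + 52.44 = 111.44 → 111
  B: 97 + 0.76×(128−97) = 97 + 23.56 = 120.56 → 121
rgb(131, 111, 121) = #836f79.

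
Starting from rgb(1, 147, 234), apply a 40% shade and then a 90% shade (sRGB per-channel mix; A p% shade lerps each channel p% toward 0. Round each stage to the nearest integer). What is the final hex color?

#00090E

Per channel, c → c + 0.4(0 − c):
  R: 1 − 0.4 = 0.6 → 1
  G: 147 − 58.8 = 88.2 → 88
  B: 234 + 0.4×(0−234) = 234 − 93.6 = 140.4 → 140
After the shade: rgb(1, 88, 140) = #01588C.
A 90% shade moves each channel 90% toward 0:
  R: 1 + 0.9×(0−1) = 1 − 0.9 = 0.1 → 0
  G: 88 + 0.9×(0−88) = 88 − 79.2 = 8.8 → 9
  B: 140 + 0.9×(0−140) = 140 − 126 = 14 → 14
rgb(0, 9, 14) = #00090E.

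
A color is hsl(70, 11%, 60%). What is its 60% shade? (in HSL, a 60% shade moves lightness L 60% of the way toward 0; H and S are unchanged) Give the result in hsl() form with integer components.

L moves 60% from 60 toward 0: 60 − 36 = 24 → 24.
H and S are unchanged.

hsl(70, 11%, 24%)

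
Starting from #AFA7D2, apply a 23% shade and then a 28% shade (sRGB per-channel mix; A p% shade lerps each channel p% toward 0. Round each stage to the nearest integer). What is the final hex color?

#AFA7D2 is rgb(175, 167, 210).
Per channel, c → c + 0.23(0 − c):
  R: 175 + 0.23×(0−175) = 175 − 40.25 = 134.75 → 135
  G: 167 − 38.41 = 128.59 → 129
  B: 210 − 48.3 = 161.7 → 162
After the shade: rgb(135, 129, 162) = #8781A2.
Per channel, c → c + 0.28(0 − c):
  R: 135 − 37.8 = 97.2 → 97
  G: 129 − 36.12 = 92.88 → 93
  B: 162 − 45.36 = 116.64 → 117
rgb(97, 93, 117) = #615D75.

#615D75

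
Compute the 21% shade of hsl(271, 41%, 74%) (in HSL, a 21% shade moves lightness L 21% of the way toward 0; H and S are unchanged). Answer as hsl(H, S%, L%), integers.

hsl(271, 41%, 58%)

L moves 21% from 74 toward 0: 74 − 15.54 = 58.46 → 58.
H and S are unchanged.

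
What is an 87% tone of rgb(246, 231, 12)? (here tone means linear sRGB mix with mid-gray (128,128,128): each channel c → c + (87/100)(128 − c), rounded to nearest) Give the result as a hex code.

#8f8d71

Lerp each channel 87% toward 128:
  R: 246 − 102.66 = 143.34 → 143
  G: 231 − 89.61 = 141.39 → 141
  B: 12 + 0.87×(128−12) = 12 + 100.92 = 112.92 → 113
rgb(143, 141, 113) = #8f8d71.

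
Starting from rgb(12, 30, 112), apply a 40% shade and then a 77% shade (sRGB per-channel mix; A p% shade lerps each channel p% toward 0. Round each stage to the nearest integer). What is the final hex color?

#02040F

Per channel, c → c + 0.4(0 − c):
  R: 12 − 4.8 = 7.2 → 7
  G: 30 + 0.4×(0−30) = 30 − 12 = 18 → 18
  B: 112 + 0.4×(0−112) = 112 − 44.8 = 67.2 → 67
After the shade: rgb(7, 18, 67) = #071243.
Per channel, c → c + 0.77(0 − c):
  R: 7 + 0.77×(0−7) = 7 − 5.39 = 1.61 → 2
  G: 18 − 13.86 = 4.14 → 4
  B: 67 + 0.77×(0−67) = 67 − 51.59 = 15.41 → 15
rgb(2, 4, 15) = #02040F.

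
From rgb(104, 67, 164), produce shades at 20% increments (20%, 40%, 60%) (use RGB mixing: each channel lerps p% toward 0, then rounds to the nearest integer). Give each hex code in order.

#533683, #3e2862, #2a1b42

20%: (104 − 20.8 = 83.2→83, 67 − 13.4 = 53.6→54, 164 − 32.8 = 131.2→131) → #533683
40%: (104 − 41.6 = 62.4→62, 67 − 26.8 = 40.2→40, 164 − 65.6 = 98.4→98) → #3e2862
60%: (104 − 62.4 = 41.6→42, 67 − 40.2 = 26.8→27, 164 − 98.4 = 65.6→66) → #2a1b42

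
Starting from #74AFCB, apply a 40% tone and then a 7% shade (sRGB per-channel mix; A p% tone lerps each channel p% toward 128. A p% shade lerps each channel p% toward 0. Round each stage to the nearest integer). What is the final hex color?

#7191A1

#74AFCB is rgb(116, 175, 203).
A 40% tone moves each channel 40% toward 128:
  R: 116 + 0.4×(128−116) = 116 + 4.8 = 120.8 → 121
  G: 175 + 0.4×(128−175) = 175 − 18.8 = 156.2 → 156
  B: 203 + 0.4×(128−203) = 203 − 30 = 173 → 173
After the tone: rgb(121, 156, 173) = #799CAD.
A 7% shade moves each channel 7% toward 0:
  R: 121 + 0.07×(0−121) = 121 − 8.47 = 112.53 → 113
  G: 156 + 0.07×(0−156) = 156 − 10.92 = 145.08 → 145
  B: 173 − 12.11 = 160.89 → 161
rgb(113, 145, 161) = #7191A1.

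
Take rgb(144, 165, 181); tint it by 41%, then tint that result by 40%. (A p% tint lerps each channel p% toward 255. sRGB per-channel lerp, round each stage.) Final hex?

#D8DFE5

A 41% tint moves each channel 41% toward 255:
  R: 144 + 45.51 = 189.51 → 190
  G: 165 + 0.41×(255−165) = 165 + 36.9 = 201.9 → 202
  B: 181 + 0.41×(255−181) = 181 + 30.34 = 211.34 → 211
After the tint: rgb(190, 202, 211) = #BECAD3.
Per channel, c → c + 0.4(255 − c):
  R: 190 + 26 = 216 → 216
  G: 202 + 21.2 = 223.2 → 223
  B: 211 + 0.4×(255−211) = 211 + 17.6 = 228.6 → 229
rgb(216, 223, 229) = #D8DFE5.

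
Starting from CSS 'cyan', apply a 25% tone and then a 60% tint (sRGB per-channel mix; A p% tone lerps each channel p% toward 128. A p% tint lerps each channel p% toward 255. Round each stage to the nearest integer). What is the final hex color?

#A6F2F2

CSS cyan is rgb(0, 255, 255).
Per channel, c → c + 0.25(128 − c):
  R: 0 + 32 = 32 → 32
  G: 255 + 0.25×(128−255) = 255 − 31.75 = 223.25 → 223
  B: 255 + 0.25×(128−255) = 255 − 31.75 = 223.25 → 223
After the tone: rgb(32, 223, 223) = #20DFDF.
A 60% tint moves each channel 60% toward 255:
  R: 32 + 0.6×(255−32) = 32 + 133.8 = 165.8 → 166
  G: 223 + 19.2 = 242.2 → 242
  B: 223 + 0.6×(255−223) = 223 + 19.2 = 242.2 → 242
rgb(166, 242, 242) = #A6F2F2.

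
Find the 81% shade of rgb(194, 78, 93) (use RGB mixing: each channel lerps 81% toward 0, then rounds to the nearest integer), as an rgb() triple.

rgb(37, 15, 18)

An 81% shade moves each channel 81% toward 0:
  R: 194 + 0.81×(0−194) = 194 − 157.14 = 36.86 → 37
  G: 78 + 0.81×(0−78) = 78 − 63.18 = 14.82 → 15
  B: 93 + 0.81×(0−93) = 93 − 75.33 = 17.67 → 18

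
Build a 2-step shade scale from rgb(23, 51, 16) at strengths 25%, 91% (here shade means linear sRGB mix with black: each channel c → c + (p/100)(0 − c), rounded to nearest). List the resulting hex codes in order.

#11260C, #020501

25%: (23 − 5.75 = 17.25→17, 51 − 12.75 = 38.25→38, 16 − 4 = 12→12) → #11260C
91%: (23 − 20.93 = 2.07→2, 51 − 46.41 = 4.59→5, 16 − 14.56 = 1.44→1) → #020501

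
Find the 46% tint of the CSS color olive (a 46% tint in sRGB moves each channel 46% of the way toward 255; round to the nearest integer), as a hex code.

CSS olive is rgb(128, 128, 0).
Lerp each channel 46% toward 255:
  R: 128 + 0.46×(255−128) = 128 + 58.42 = 186.42 → 186
  G: 128 + 0.46×(255−128) = 128 + 58.42 = 186.42 → 186
  B: 0 + 0.46×(255−0) = 0 + 117.3 = 117.3 → 117
rgb(186, 186, 117) = #baba75.

#baba75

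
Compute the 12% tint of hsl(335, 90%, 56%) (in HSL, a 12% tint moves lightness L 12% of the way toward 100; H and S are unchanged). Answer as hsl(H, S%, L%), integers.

hsl(335, 90%, 61%)

L moves 12% from 56 toward 100: 56 + 5.28 = 61.28 → 61.
H and S are unchanged.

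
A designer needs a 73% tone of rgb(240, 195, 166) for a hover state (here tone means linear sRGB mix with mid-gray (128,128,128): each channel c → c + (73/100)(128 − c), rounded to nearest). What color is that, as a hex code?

#9e928a

A 73% tone moves each channel 73% toward 128:
  R: 240 + 0.73×(128−240) = 240 − 81.76 = 158.24 → 158
  G: 195 − 48.91 = 146.09 → 146
  B: 166 − 27.74 = 138.26 → 138
rgb(158, 146, 138) = #9e928a.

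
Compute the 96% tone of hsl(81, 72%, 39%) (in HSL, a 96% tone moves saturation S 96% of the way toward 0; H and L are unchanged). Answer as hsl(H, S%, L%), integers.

S moves 96% from 72 toward 0: 72 − 69.12 = 2.88 → 3.
H and L are unchanged.

hsl(81, 3%, 39%)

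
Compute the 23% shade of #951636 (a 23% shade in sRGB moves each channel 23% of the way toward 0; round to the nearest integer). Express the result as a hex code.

#73112a

#951636 is rgb(149, 22, 54).
Per channel, c → c + 0.23(0 − c):
  R: 149 − 34.27 = 114.73 → 115
  G: 22 − 5.06 = 16.94 → 17
  B: 54 + 0.23×(0−54) = 54 − 12.42 = 41.58 → 42
rgb(115, 17, 42) = #73112a.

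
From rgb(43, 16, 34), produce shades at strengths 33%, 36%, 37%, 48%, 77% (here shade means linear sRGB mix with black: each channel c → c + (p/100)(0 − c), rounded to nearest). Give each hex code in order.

33%: (43 − 14.19 = 28.81→29, 16 − 5.28 = 10.72→11, 34 − 11.22 = 22.78→23) → #1D0B17
36%: (43 − 15.48 = 27.52→28, 16 − 5.76 = 10.24→10, 34 − 12.24 = 21.76→22) → #1C0A16
37%: (43 − 15.91 = 27.09→27, 16 − 5.92 = 10.08→10, 34 − 12.58 = 21.42→21) → #1B0A15
48%: (43 − 20.64 = 22.36→22, 16 − 7.68 = 8.32→8, 34 − 16.32 = 17.68→18) → #160812
77%: (43 − 33.11 = 9.89→10, 16 − 12.32 = 3.68→4, 34 − 26.18 = 7.82→8) → #0A0408

#1D0B17, #1C0A16, #1B0A15, #160812, #0A0408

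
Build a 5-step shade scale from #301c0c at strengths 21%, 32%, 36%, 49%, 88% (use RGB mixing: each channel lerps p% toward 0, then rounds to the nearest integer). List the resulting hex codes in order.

#301c0c is rgb(48, 28, 12).
21%: (48 − 10.08 = 37.92→38, 28 − 5.88 = 22.12→22, 12 − 2.52 = 9.48→9) → #261609
32%: (48 − 15.36 = 32.64→33, 28 − 8.96 = 19.04→19, 12 − 3.84 = 8.16→8) → #211308
36%: (48 − 17.28 = 30.72→31, 28 − 10.08 = 17.92→18, 12 − 4.32 = 7.68→8) → #1f1208
49%: (48 − 23.52 = 24.48→24, 28 − 13.72 = 14.28→14, 12 − 5.88 = 6.12→6) → #180e06
88%: (48 − 42.24 = 5.76→6, 28 − 24.64 = 3.36→3, 12 − 10.56 = 1.44→1) → #060301

#261609, #211308, #1f1208, #180e06, #060301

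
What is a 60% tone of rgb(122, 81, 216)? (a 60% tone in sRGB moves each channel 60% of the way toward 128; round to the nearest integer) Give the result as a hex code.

#7e6da3

Lerp each channel 60% toward 128:
  R: 122 + 0.6×(128−122) = 122 + 3.6 = 125.6 → 126
  G: 81 + 0.6×(128−81) = 81 + 28.2 = 109.2 → 109
  B: 216 + 0.6×(128−216) = 216 − 52.8 = 163.2 → 163
rgb(126, 109, 163) = #7e6da3.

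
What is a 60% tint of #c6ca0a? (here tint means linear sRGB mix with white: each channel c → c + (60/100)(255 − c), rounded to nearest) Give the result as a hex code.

#c6ca0a is rgb(198, 202, 10).
A 60% tint moves each channel 60% toward 255:
  R: 198 + 0.6×(255−198) = 198 + 34.2 = 232.2 → 232
  G: 202 + 0.6×(255−202) = 202 + 31.8 = 233.8 → 234
  B: 10 + 147 = 157 → 157
rgb(232, 234, 157) = #e8ea9d.

#e8ea9d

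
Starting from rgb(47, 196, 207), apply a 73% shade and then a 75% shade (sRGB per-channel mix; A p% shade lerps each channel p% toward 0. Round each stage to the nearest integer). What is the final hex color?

Per channel, c → c + 0.73(0 − c):
  R: 47 − 34.31 = 12.69 → 13
  G: 196 + 0.73×(0−196) = 196 − 143.08 = 52.92 → 53
  B: 207 − 151.11 = 55.89 → 56
After the shade: rgb(13, 53, 56) = #0D3538.
A 75% shade moves each channel 75% toward 0:
  R: 13 − 9.75 = 3.25 → 3
  G: 53 + 0.75×(0−53) = 53 − 39.75 = 13.25 → 13
  B: 56 + 0.75×(0−56) = 56 − 42 = 14 → 14
rgb(3, 13, 14) = #030D0E.

#030D0E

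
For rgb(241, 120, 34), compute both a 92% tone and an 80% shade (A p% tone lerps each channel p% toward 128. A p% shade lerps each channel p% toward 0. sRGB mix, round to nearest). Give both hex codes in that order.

92% tone:
  R: 241 + 0.92×(128−241) = 241 − 103.96 = 137.04 → 137
  G: 120 + 0.92×(128−120) = 120 + 7.36 = 127.36 → 127
  B: 34 + 86.48 = 120.48 → 120
  → #897f78
80% shade:
  R: 241 + 0.8×(0−241) = 241 − 192.8 = 48.2 → 48
  G: 120 + 0.8×(0−120) = 120 − 96 = 24 → 24
  B: 34 − 27.2 = 6.8 → 7
  → #301807

#897f78, #301807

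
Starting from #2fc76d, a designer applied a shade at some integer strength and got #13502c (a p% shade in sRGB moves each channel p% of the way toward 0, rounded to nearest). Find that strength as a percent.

60%

#2fc76d is rgb(47, 199, 109); #13502c is rgb(19, 80, 44).
On the G channel (widest range): 80 ≈ 199 + (p/100)(0 − 199), so p ≈ 100×(80 − 199)/(0 − 199) = -11900/-199 = 59.80.
p = 60 reproduces all three channels after rounding.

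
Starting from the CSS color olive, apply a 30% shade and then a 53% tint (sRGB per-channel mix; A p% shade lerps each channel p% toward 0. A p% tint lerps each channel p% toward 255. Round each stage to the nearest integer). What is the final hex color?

#b1b187

CSS olive is rgb(128, 128, 0).
Per channel, c → c + 0.3(0 − c):
  R: 128 − 38.4 = 89.6 → 90
  G: 128 − 38.4 = 89.6 → 90
  B: 0 + 0.3×(0−0) = 0 + 0 = 0 → 0
After the shade: rgb(90, 90, 0) = #5a5a00.
A 53% tint moves each channel 53% toward 255:
  R: 90 + 0.53×(255−90) = 90 + 87.45 = 177.45 → 177
  G: 90 + 87.45 = 177.45 → 177
  B: 0 + 135.15 = 135.15 → 135
rgb(177, 177, 135) = #b1b187.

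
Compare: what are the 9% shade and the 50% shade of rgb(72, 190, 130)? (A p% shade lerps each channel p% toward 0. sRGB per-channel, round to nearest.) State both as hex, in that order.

9% shade:
  R: 72 − 6.48 = 65.52 → 66
  G: 190 − 17.1 = 172.9 → 173
  B: 130 + 0.09×(0−130) = 130 − 11.7 = 118.3 → 118
  → #42ad76
50% shade:
  R: 72 − 36 = 36 → 36
  G: 190 + 0.5×(0−190) = 190 − 95 = 95 → 95
  B: 130 + 0.5×(0−130) = 130 − 65 = 65 → 65
  → #245f41

#42ad76, #245f41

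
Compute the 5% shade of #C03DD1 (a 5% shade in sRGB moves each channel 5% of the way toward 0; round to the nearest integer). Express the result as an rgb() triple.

rgb(182, 58, 199)

#C03DD1 is rgb(192, 61, 209).
Per channel, c → c + 0.05(0 − c):
  R: 192 − 9.6 = 182.4 → 182
  G: 61 + 0.05×(0−61) = 61 − 3.05 = 57.95 → 58
  B: 209 − 10.45 = 198.55 → 199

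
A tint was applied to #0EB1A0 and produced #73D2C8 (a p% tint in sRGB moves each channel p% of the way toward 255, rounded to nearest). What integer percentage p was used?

42%

#0EB1A0 is rgb(14, 177, 160); #73D2C8 is rgb(115, 210, 200).
On the R channel (widest range): 115 ≈ 14 + (p/100)(255 − 14), so p ≈ 100×(115 − 14)/(255 − 14) = 10100/241 = 41.91.
p = 42 reproduces all three channels after rounding.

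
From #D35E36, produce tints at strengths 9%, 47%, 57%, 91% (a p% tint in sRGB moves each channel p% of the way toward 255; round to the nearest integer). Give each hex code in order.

#D35E36 is rgb(211, 94, 54).
9%: (211 + 3.96 = 214.96→215, 94 + 14.49 = 108.49→108, 54 + 18.09 = 72.09→72) → #D76C48
47%: (211 + 20.68 = 231.68→232, 94 + 75.67 = 169.67→170, 54 + 94.47 = 148.47→148) → #E8AA94
57%: (211 + 25.08 = 236.08→236, 94 + 91.77 = 185.77→186, 54 + 114.57 = 168.57→169) → #ECBAA9
91%: (211 + 40.04 = 251.04→251, 94 + 146.51 = 240.51→241, 54 + 182.91 = 236.91→237) → #FBF1ED

#D76C48, #E8AA94, #ECBAA9, #FBF1ED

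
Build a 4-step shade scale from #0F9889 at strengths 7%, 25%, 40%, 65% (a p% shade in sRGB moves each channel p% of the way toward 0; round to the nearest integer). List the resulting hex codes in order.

#0F9889 is rgb(15, 152, 137).
7%: (15 − 1.05 = 13.95→14, 152 − 10.64 = 141.36→141, 137 − 9.59 = 127.41→127) → #0E8D7F
25%: (15 − 3.75 = 11.25→11, 152 − 38 = 114→114, 137 − 34.25 = 102.75→103) → #0B7267
40%: (15 − 6 = 9→9, 152 − 60.8 = 91.2→91, 137 − 54.8 = 82.2→82) → #095B52
65%: (15 − 9.75 = 5.25→5, 152 − 98.8 = 53.2→53, 137 − 89.05 = 47.95→48) → #053530

#0E8D7F, #0B7267, #095B52, #053530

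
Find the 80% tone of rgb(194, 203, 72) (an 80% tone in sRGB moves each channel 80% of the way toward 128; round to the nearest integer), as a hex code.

#8d8f75

Lerp each channel 80% toward 128:
  R: 194 − 52.8 = 141.2 → 141
  G: 203 − 60 = 143 → 143
  B: 72 + 44.8 = 116.8 → 117
rgb(141, 143, 117) = #8d8f75.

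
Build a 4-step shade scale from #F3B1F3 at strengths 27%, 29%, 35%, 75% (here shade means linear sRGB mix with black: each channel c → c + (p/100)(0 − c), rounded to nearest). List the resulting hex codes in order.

#F3B1F3 is rgb(243, 177, 243).
27%: (243 − 65.61 = 177.39→177, 177 − 47.79 = 129.21→129, 243 − 65.61 = 177.39→177) → #B181B1
29%: (243 − 70.47 = 172.53→173, 177 − 51.33 = 125.67→126, 243 − 70.47 = 172.53→173) → #AD7EAD
35%: (243 − 85.05 = 157.95→158, 177 − 61.95 = 115.05→115, 243 − 85.05 = 157.95→158) → #9E739E
75%: (243 − 182.25 = 60.75→61, 177 − 132.75 = 44.25→44, 243 − 182.25 = 60.75→61) → #3D2C3D

#B181B1, #AD7EAD, #9E739E, #3D2C3D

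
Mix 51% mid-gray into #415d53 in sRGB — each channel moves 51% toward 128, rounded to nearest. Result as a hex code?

#415d53 is rgb(65, 93, 83).
A 51% tone moves each channel 51% toward 128:
  R: 65 + 0.51×(128−65) = 65 + 32.13 = 97.13 → 97
  G: 93 + 17.85 = 110.85 → 111
  B: 83 + 0.51×(128−83) = 83 + 22.95 = 105.95 → 106
rgb(97, 111, 106) = #616f6a.

#616f6a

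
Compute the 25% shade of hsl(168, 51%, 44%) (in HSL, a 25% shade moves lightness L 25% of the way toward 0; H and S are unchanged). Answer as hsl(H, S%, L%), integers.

hsl(168, 51%, 33%)

L moves 25% from 44 toward 0: 44 − 11 = 33 → 33.
H and S are unchanged.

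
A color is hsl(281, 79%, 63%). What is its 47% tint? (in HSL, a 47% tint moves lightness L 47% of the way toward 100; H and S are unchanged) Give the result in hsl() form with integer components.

hsl(281, 79%, 80%)

L moves 47% from 63 toward 100: 63 + 17.39 = 80.39 → 80.
H and S are unchanged.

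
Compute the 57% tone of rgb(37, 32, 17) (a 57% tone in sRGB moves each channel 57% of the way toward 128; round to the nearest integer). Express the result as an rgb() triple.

rgb(89, 87, 80)

Lerp each channel 57% toward 128:
  R: 37 + 0.57×(128−37) = 37 + 51.87 = 88.87 → 89
  G: 32 + 54.72 = 86.72 → 87
  B: 17 + 0.57×(128−17) = 17 + 63.27 = 80.27 → 80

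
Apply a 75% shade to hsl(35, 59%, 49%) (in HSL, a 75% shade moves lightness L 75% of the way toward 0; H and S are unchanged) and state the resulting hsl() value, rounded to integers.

L moves 75% from 49 toward 0: 49 − 36.75 = 12.25 → 12.
H and S are unchanged.

hsl(35, 59%, 12%)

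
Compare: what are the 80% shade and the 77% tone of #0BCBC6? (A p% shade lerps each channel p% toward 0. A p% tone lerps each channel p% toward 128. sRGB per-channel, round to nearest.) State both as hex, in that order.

#0BCBC6 is rgb(11, 203, 198).
80% shade:
  R: 11 + 0.8×(0−11) = 11 − 8.8 = 2.2 → 2
  G: 203 + 0.8×(0−203) = 203 − 162.4 = 40.6 → 41
  B: 198 − 158.4 = 39.6 → 40
  → #022928
77% tone:
  R: 11 + 90.09 = 101.09 → 101
  G: 203 + 0.77×(128−203) = 203 − 57.75 = 145.25 → 145
  B: 198 + 0.77×(128−198) = 198 − 53.9 = 144.1 → 144
  → #659190

#022928, #659190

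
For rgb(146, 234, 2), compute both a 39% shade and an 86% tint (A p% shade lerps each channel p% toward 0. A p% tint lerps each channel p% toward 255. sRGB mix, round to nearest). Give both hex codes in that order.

#598f01, #f0fcdc

39% shade:
  R: 146 + 0.39×(0−146) = 146 − 56.94 = 89.06 → 89
  G: 234 − 91.26 = 142.74 → 143
  B: 2 + 0.39×(0−2) = 2 − 0.78 = 1.22 → 1
  → #598f01
86% tint:
  R: 146 + 93.74 = 239.74 → 240
  G: 234 + 0.86×(255−234) = 234 + 18.06 = 252.06 → 252
  B: 2 + 0.86×(255−2) = 2 + 217.58 = 219.58 → 220
  → #f0fcdc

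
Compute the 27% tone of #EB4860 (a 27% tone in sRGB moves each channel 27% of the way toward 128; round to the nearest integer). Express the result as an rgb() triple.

#EB4860 is rgb(235, 72, 96).
Per channel, c → c + 0.27(128 − c):
  R: 235 + 0.27×(128−235) = 235 − 28.89 = 206.11 → 206
  G: 72 + 15.12 = 87.12 → 87
  B: 96 + 0.27×(128−96) = 96 + 8.64 = 104.64 → 105

rgb(206, 87, 105)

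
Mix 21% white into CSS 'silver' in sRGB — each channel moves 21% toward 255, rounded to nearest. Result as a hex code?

CSS silver is rgb(192, 192, 192).
Lerp each channel 21% toward 255:
  R: 192 + 0.21×(255−192) = 192 + 13.23 = 205.23 → 205
  G: 192 + 0.21×(255−192) = 192 + 13.23 = 205.23 → 205
  B: 192 + 0.21×(255−192) = 192 + 13.23 = 205.23 → 205
rgb(205, 205, 205) = #CDCDCD.

#CDCDCD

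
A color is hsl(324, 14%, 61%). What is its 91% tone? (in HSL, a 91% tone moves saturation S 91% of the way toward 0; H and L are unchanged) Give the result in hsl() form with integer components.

hsl(324, 1%, 61%)

S moves 91% from 14 toward 0: 14 − 12.74 = 1.26 → 1.
H and L are unchanged.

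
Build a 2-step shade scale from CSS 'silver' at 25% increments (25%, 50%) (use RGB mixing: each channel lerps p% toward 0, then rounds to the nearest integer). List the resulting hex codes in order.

#909090, #606060

CSS silver is rgb(192, 192, 192).
25%: (192 − 48 = 144→144, 192 − 48 = 144→144, 192 − 48 = 144→144) → #909090
50%: (192 − 96 = 96→96, 192 − 96 = 96→96, 192 − 96 = 96→96) → #606060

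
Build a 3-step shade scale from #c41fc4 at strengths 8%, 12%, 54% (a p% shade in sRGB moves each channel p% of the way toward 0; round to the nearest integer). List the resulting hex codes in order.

#c41fc4 is rgb(196, 31, 196).
8%: (196 − 15.68 = 180.32→180, 31 − 2.48 = 28.52→29, 196 − 15.68 = 180.32→180) → #b41db4
12%: (196 − 23.52 = 172.48→172, 31 − 3.72 = 27.28→27, 196 − 23.52 = 172.48→172) → #ac1bac
54%: (196 − 105.84 = 90.16→90, 31 − 16.74 = 14.26→14, 196 − 105.84 = 90.16→90) → #5a0e5a

#b41db4, #ac1bac, #5a0e5a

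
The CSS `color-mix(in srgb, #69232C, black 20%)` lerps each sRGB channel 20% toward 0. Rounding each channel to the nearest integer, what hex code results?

#69232C is rgb(105, 35, 44).
A 20% shade moves each channel 20% toward 0:
  R: 105 + 0.2×(0−105) = 105 − 21 = 84 → 84
  G: 35 + 0.2×(0−35) = 35 − 7 = 28 → 28
  B: 44 − 8.8 = 35.2 → 35
rgb(84, 28, 35) = #541C23.

#541C23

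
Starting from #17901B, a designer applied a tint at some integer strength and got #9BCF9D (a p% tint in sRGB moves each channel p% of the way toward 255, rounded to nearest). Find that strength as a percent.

#17901B is rgb(23, 144, 27); #9BCF9D is rgb(155, 207, 157).
On the R channel (widest range): 155 ≈ 23 + (p/100)(255 − 23), so p ≈ 100×(155 − 23)/(255 − 23) = 13200/232 = 56.90.
p = 57 reproduces all three channels after rounding.

57%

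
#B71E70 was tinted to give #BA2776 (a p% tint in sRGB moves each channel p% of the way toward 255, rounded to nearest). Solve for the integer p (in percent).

4%

#B71E70 is rgb(183, 30, 112); #BA2776 is rgb(186, 39, 118).
On the G channel (widest range): 39 ≈ 30 + (p/100)(255 − 30), so p ≈ 100×(39 − 30)/(255 − 30) = 900/225 = 4.00.
p = 4 reproduces all three channels after rounding.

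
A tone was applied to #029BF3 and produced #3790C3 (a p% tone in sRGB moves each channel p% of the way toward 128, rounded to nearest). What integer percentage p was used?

#029BF3 is rgb(2, 155, 243); #3790C3 is rgb(55, 144, 195).
On the R channel (widest range): 55 ≈ 2 + (p/100)(128 − 2), so p ≈ 100×(55 − 2)/(128 − 2) = 5300/126 = 42.06.
p = 42 reproduces all three channels after rounding.

42%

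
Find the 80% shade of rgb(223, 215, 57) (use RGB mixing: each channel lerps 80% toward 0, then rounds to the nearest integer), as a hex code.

#2d2b0b

Per channel, c → c + 0.8(0 − c):
  R: 223 − 178.4 = 44.6 → 45
  G: 215 − 172 = 43 → 43
  B: 57 − 45.6 = 11.4 → 11
rgb(45, 43, 11) = #2d2b0b.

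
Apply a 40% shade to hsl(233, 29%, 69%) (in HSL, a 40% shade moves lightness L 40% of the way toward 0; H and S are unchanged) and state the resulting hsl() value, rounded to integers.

L moves 40% from 69 toward 0: 69 − 27.6 = 41.4 → 41.
H and S are unchanged.

hsl(233, 29%, 41%)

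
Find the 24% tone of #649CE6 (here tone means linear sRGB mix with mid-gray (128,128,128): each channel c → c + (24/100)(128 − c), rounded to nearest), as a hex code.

#6B95CE

#649CE6 is rgb(100, 156, 230).
A 24% tone moves each channel 24% toward 128:
  R: 100 + 6.72 = 106.72 → 107
  G: 156 + 0.24×(128−156) = 156 − 6.72 = 149.28 → 149
  B: 230 + 0.24×(128−230) = 230 − 24.48 = 205.52 → 206
rgb(107, 149, 206) = #6B95CE.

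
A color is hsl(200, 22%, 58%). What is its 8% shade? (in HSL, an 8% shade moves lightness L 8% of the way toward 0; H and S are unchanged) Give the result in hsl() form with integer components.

L moves 8% from 58 toward 0: 58 − 4.64 = 53.36 → 53.
H and S are unchanged.

hsl(200, 22%, 53%)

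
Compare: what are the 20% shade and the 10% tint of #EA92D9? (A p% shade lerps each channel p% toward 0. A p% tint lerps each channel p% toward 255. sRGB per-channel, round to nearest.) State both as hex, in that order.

#BB75AE, #EC9DDD

#EA92D9 is rgb(234, 146, 217).
20% shade:
  R: 234 + 0.2×(0−234) = 234 − 46.8 = 187.2 → 187
  G: 146 − 29.2 = 116.8 → 117
  B: 217 + 0.2×(0−217) = 217 − 43.4 = 173.6 → 174
  → #BB75AE
10% tint:
  R: 234 + 2.1 = 236.1 → 236
  G: 146 + 0.1×(255−146) = 146 + 10.9 = 156.9 → 157
  B: 217 + 0.1×(255−217) = 217 + 3.8 = 220.8 → 221
  → #EC9DDD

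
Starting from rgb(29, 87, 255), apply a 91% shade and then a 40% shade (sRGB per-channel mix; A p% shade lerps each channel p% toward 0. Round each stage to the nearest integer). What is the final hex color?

A 91% shade moves each channel 91% toward 0:
  R: 29 − 26.39 = 2.61 → 3
  G: 87 − 79.17 = 7.83 → 8
  B: 255 + 0.91×(0−255) = 255 − 232.05 = 22.95 → 23
After the shade: rgb(3, 8, 23) = #030817.
Lerp each channel 40% toward 0:
  R: 3 − 1.2 = 1.8 → 2
  G: 8 − 3.2 = 4.8 → 5
  B: 23 + 0.4×(0−23) = 23 − 9.2 = 13.8 → 14
rgb(2, 5, 14) = #02050E.

#02050E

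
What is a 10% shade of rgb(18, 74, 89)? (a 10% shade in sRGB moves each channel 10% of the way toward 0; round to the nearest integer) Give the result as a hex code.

#104350

Per channel, c → c + 0.1(0 − c):
  R: 18 − 1.8 = 16.2 → 16
  G: 74 + 0.1×(0−74) = 74 − 7.4 = 66.6 → 67
  B: 89 + 0.1×(0−89) = 89 − 8.9 = 80.1 → 80
rgb(16, 67, 80) = #104350.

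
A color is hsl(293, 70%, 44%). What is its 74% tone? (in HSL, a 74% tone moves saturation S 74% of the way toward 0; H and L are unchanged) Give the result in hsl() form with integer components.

S moves 74% from 70 toward 0: 70 − 51.8 = 18.2 → 18.
H and L are unchanged.

hsl(293, 18%, 44%)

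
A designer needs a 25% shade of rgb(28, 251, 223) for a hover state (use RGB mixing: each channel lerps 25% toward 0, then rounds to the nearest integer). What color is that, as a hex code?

Per channel, c → c + 0.25(0 − c):
  R: 28 + 0.25×(0−28) = 28 − 7 = 21 → 21
  G: 251 − 62.75 = 188.25 → 188
  B: 223 + 0.25×(0−223) = 223 − 55.75 = 167.25 → 167
rgb(21, 188, 167) = #15BCA7.

#15BCA7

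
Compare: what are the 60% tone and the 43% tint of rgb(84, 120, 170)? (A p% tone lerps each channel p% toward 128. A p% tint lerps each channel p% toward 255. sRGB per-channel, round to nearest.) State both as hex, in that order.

60% tone:
  R: 84 + 26.4 = 110.4 → 110
  G: 120 + 4.8 = 124.8 → 125
  B: 170 + 0.6×(128−170) = 170 − 25.2 = 144.8 → 145
  → #6E7D91
43% tint:
  R: 84 + 73.53 = 157.53 → 158
  G: 120 + 0.43×(255−120) = 120 + 58.05 = 178.05 → 178
  B: 170 + 0.43×(255−170) = 170 + 36.55 = 206.55 → 207
  → #9EB2CF

#6E7D91, #9EB2CF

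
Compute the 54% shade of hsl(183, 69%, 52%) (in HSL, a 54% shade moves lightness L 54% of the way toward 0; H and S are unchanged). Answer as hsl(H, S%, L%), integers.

hsl(183, 69%, 24%)

L moves 54% from 52 toward 0: 52 − 28.08 = 23.92 → 24.
H and S are unchanged.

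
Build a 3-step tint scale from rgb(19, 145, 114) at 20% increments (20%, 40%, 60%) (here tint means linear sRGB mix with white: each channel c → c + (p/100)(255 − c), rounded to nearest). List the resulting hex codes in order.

#42A78E, #71BDAA, #A1D3C7

20%: (19 + 47.2 = 66.2→66, 145 + 22 = 167→167, 114 + 28.2 = 142.2→142) → #42A78E
40%: (19 + 94.4 = 113.4→113, 145 + 44 = 189→189, 114 + 56.4 = 170.4→170) → #71BDAA
60%: (19 + 141.6 = 160.6→161, 145 + 66 = 211→211, 114 + 84.6 = 198.6→199) → #A1D3C7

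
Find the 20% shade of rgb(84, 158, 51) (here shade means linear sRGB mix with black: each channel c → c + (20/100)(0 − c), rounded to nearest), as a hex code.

#437e29

Per channel, c → c + 0.2(0 − c):
  R: 84 − 16.8 = 67.2 → 67
  G: 158 − 31.6 = 126.4 → 126
  B: 51 + 0.2×(0−51) = 51 − 10.2 = 40.8 → 41
rgb(67, 126, 41) = #437e29.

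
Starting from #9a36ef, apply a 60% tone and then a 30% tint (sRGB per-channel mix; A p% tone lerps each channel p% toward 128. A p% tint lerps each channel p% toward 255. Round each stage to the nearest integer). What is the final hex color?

#9a36ef is rgb(154, 54, 239).
Lerp each channel 60% toward 128:
  R: 154 + 0.6×(128−154) = 154 − 15.6 = 138.4 → 138
  G: 54 + 0.6×(128−54) = 54 + 44.4 = 98.4 → 98
  B: 239 + 0.6×(128−239) = 239 − 66.6 = 172.4 → 172
After the tone: rgb(138, 98, 172) = #8a62ac.
Lerp each channel 30% toward 255:
  R: 138 + 35.1 = 173.1 → 173
  G: 98 + 47.1 = 145.1 → 145
  B: 172 + 0.3×(255−172) = 172 + 24.9 = 196.9 → 197
rgb(173, 145, 197) = #ad91c5.

#ad91c5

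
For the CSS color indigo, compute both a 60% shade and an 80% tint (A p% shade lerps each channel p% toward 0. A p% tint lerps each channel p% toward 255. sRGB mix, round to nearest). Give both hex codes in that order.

#1E0034, #DBCCE6

CSS indigo is rgb(75, 0, 130).
60% shade:
  R: 75 + 0.6×(0−75) = 75 − 45 = 30 → 30
  G: 0 + 0.6×(0−0) = 0 + 0 = 0 → 0
  B: 130 − 78 = 52 → 52
  → #1E0034
80% tint:
  R: 75 + 144 = 219 → 219
  G: 0 + 0.8×(255−0) = 0 + 204 = 204 → 204
  B: 130 + 0.8×(255−130) = 130 + 100 = 230 → 230
  → #DBCCE6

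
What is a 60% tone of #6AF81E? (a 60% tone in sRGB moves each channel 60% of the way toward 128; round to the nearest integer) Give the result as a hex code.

#77B059

#6AF81E is rgb(106, 248, 30).
Lerp each channel 60% toward 128:
  R: 106 + 13.2 = 119.2 → 119
  G: 248 + 0.6×(128−248) = 248 − 72 = 176 → 176
  B: 30 + 58.8 = 88.8 → 89
rgb(119, 176, 89) = #77B059.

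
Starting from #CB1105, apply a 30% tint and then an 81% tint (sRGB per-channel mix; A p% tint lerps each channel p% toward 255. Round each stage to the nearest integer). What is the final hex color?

#F8DFDE

#CB1105 is rgb(203, 17, 5).
A 30% tint moves each channel 30% toward 255:
  R: 203 + 15.6 = 218.6 → 219
  G: 17 + 71.4 = 88.4 → 88
  B: 5 + 75 = 80 → 80
After the tint: rgb(219, 88, 80) = #DB5850.
An 81% tint moves each channel 81% toward 255:
  R: 219 + 0.81×(255−219) = 219 + 29.16 = 248.16 → 248
  G: 88 + 135.27 = 223.27 → 223
  B: 80 + 0.81×(255−80) = 80 + 141.75 = 221.75 → 222
rgb(248, 223, 222) = #F8DFDE.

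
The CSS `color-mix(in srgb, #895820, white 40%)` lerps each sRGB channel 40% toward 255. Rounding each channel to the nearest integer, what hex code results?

#895820 is rgb(137, 88, 32).
Lerp each channel 40% toward 255:
  R: 137 + 0.4×(255−137) = 137 + 47.2 = 184.2 → 184
  G: 88 + 66.8 = 154.8 → 155
  B: 32 + 89.2 = 121.2 → 121
rgb(184, 155, 121) = #B89B79.

#B89B79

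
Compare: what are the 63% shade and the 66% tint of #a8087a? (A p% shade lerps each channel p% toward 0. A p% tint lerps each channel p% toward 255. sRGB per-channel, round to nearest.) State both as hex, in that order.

#3e032d, #e1abd2

#a8087a is rgb(168, 8, 122).
63% shade:
  R: 168 + 0.63×(0−168) = 168 − 105.84 = 62.16 → 62
  G: 8 + 0.63×(0−8) = 8 − 5.04 = 2.96 → 3
  B: 122 + 0.63×(0−122) = 122 − 76.86 = 45.14 → 45
  → #3e032d
66% tint:
  R: 168 + 0.66×(255−168) = 168 + 57.42 = 225.42 → 225
  G: 8 + 163.02 = 171.02 → 171
  B: 122 + 0.66×(255−122) = 122 + 87.78 = 209.78 → 210
  → #e1abd2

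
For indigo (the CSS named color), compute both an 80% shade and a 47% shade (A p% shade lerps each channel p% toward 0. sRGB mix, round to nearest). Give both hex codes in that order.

#0F001A, #280045

CSS indigo is rgb(75, 0, 130).
80% shade:
  R: 75 − 60 = 15 → 15
  G: 0 + 0.8×(0−0) = 0 + 0 = 0 → 0
  B: 130 + 0.8×(0−130) = 130 − 104 = 26 → 26
  → #0F001A
47% shade:
  R: 75 + 0.47×(0−75) = 75 − 35.25 = 39.75 → 40
  G: 0 + 0.47×(0−0) = 0 + 0 = 0 → 0
  B: 130 + 0.47×(0−130) = 130 − 61.1 = 68.9 → 69
  → #280045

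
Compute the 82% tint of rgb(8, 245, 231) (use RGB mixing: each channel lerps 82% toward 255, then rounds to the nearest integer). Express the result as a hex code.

#d3fdfb

An 82% tint moves each channel 82% toward 255:
  R: 8 + 0.82×(255−8) = 8 + 202.54 = 210.54 → 211
  G: 245 + 0.82×(255−245) = 245 + 8.2 = 253.2 → 253
  B: 231 + 0.82×(255−231) = 231 + 19.68 = 250.68 → 251
rgb(211, 253, 251) = #d3fdfb.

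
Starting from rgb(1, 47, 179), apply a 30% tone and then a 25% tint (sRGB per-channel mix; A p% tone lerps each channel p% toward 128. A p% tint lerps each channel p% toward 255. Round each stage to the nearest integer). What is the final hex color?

#5D75BB

Lerp each channel 30% toward 128:
  R: 1 + 38.1 = 39.1 → 39
  G: 47 + 0.3×(128−47) = 47 + 24.3 = 71.3 → 71
  B: 179 − 15.3 = 163.7 → 164
After the tone: rgb(39, 71, 164) = #2747A4.
Lerp each channel 25% toward 255:
  R: 39 + 0.25×(255−39) = 39 + 54 = 93 → 93
  G: 71 + 0.25×(255−71) = 71 + 46 = 117 → 117
  B: 164 + 0.25×(255−164) = 164 + 22.75 = 186.75 → 187
rgb(93, 117, 187) = #5D75BB.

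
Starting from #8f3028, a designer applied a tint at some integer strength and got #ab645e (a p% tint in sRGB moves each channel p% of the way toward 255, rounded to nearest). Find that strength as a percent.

#8f3028 is rgb(143, 48, 40); #ab645e is rgb(171, 100, 94).
On the B channel (widest range): 94 ≈ 40 + (p/100)(255 − 40), so p ≈ 100×(94 − 40)/(255 − 40) = 5400/215 = 25.12.
p = 25 reproduces all three channels after rounding.

25%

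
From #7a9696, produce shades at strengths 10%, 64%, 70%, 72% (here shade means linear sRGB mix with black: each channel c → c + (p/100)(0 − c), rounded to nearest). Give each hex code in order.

#6e8787, #2c3636, #252d2d, #222a2a

#7a9696 is rgb(122, 150, 150).
10%: (122 − 12.2 = 109.8→110, 150 − 15 = 135→135, 150 − 15 = 135→135) → #6e8787
64%: (122 − 78.08 = 43.92→44, 150 − 96 = 54→54, 150 − 96 = 54→54) → #2c3636
70%: (122 − 85.4 = 36.6→37, 150 − 105 = 45→45, 150 − 105 = 45→45) → #252d2d
72%: (122 − 87.84 = 34.16→34, 150 − 108 = 42→42, 150 − 108 = 42→42) → #222a2a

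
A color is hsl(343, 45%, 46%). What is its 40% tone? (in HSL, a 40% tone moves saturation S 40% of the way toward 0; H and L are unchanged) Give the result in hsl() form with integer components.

hsl(343, 27%, 46%)

S moves 40% from 45 toward 0: 45 − 18 = 27 → 27.
H and L are unchanged.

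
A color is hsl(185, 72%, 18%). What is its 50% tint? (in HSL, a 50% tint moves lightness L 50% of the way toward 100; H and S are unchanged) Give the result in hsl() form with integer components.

hsl(185, 72%, 59%)

L moves 50% from 18 toward 100: 18 + 41 = 59 → 59.
H and S are unchanged.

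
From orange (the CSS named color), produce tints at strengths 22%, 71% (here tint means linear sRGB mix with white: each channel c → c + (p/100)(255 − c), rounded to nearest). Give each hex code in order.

#ffb938, #ffe5b5

CSS orange is rgb(255, 165, 0).
22%: (255→255, 165 + 19.8 = 184.8→185, 0 + 56.1 = 56.1→56) → #ffb938
71%: (255→255, 165 + 63.9 = 228.9→229, 0 + 181.05 = 181.05→181) → #ffe5b5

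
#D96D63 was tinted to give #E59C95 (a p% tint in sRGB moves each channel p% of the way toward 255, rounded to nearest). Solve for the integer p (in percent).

32%

#D96D63 is rgb(217, 109, 99); #E59C95 is rgb(229, 156, 149).
On the B channel (widest range): 149 ≈ 99 + (p/100)(255 − 99), so p ≈ 100×(149 − 99)/(255 − 99) = 5000/156 = 32.05.
p = 32 reproduces all three channels after rounding.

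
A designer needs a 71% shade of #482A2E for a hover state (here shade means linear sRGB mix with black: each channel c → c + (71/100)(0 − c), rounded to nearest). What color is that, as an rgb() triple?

#482A2E is rgb(72, 42, 46).
A 71% shade moves each channel 71% toward 0:
  R: 72 + 0.71×(0−72) = 72 − 51.12 = 20.88 → 21
  G: 42 + 0.71×(0−42) = 42 − 29.82 = 12.18 → 12
  B: 46 − 32.66 = 13.34 → 13

rgb(21, 12, 13)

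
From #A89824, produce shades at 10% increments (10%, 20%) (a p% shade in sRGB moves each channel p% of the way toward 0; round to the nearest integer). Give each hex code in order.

#A89824 is rgb(168, 152, 36).
10%: (168 − 16.8 = 151.2→151, 152 − 15.2 = 136.8→137, 36 − 3.6 = 32.4→32) → #978920
20%: (168 − 33.6 = 134.4→134, 152 − 30.4 = 121.6→122, 36 − 7.2 = 28.8→29) → #867A1D

#978920, #867A1D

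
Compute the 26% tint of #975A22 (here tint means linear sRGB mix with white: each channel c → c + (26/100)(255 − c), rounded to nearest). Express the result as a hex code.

#975A22 is rgb(151, 90, 34).
A 26% tint moves each channel 26% toward 255:
  R: 151 + 0.26×(255−151) = 151 + 27.04 = 178.04 → 178
  G: 90 + 0.26×(255−90) = 90 + 42.9 = 132.9 → 133
  B: 34 + 57.46 = 91.46 → 91
rgb(178, 133, 91) = #B2855B.

#B2855B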